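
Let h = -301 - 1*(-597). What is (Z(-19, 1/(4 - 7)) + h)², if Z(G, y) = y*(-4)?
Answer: 795664/9 ≈ 88407.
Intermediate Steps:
Z(G, y) = -4*y
h = 296 (h = -301 + 597 = 296)
(Z(-19, 1/(4 - 7)) + h)² = (-4/(4 - 7) + 296)² = (-4/(-3) + 296)² = (-4*(-⅓) + 296)² = (4/3 + 296)² = (892/3)² = 795664/9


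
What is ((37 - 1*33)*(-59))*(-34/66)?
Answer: 4012/33 ≈ 121.58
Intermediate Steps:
((37 - 1*33)*(-59))*(-34/66) = ((37 - 33)*(-59))*(-34*1/66) = (4*(-59))*(-17/33) = -236*(-17/33) = 4012/33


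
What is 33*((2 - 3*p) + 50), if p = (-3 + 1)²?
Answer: 1320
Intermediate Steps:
p = 4 (p = (-2)² = 4)
33*((2 - 3*p) + 50) = 33*((2 - 3*4) + 50) = 33*((2 - 12) + 50) = 33*(-10 + 50) = 33*40 = 1320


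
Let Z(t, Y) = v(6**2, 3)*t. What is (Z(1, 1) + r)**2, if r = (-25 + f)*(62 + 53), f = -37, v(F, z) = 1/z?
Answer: 457489321/9 ≈ 5.0832e+7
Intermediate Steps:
Z(t, Y) = t/3
r = -7130 (r = (-25 - 37)*(62 + 53) = -62*115 = -7130)
(Z(1, 1) + r)**2 = ((1/3)*1 - 7130)**2 = (1/3 - 7130)**2 = (-21389/3)**2 = 457489321/9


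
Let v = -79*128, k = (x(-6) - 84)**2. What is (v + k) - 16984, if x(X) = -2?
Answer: -19700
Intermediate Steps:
k = 7396 (k = (-2 - 84)**2 = (-86)**2 = 7396)
v = -10112
(v + k) - 16984 = (-10112 + 7396) - 16984 = -2716 - 16984 = -19700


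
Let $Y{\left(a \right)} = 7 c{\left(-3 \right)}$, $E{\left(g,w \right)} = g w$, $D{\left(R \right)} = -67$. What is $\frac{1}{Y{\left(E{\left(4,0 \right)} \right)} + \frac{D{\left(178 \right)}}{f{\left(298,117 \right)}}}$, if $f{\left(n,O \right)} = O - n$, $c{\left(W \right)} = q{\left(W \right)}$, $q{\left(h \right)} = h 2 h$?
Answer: $\frac{181}{22873} \approx 0.0079133$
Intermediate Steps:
$q{\left(h \right)} = 2 h^{2}$ ($q{\left(h \right)} = 2 h h = 2 h^{2}$)
$c{\left(W \right)} = 2 W^{2}$
$Y{\left(a \right)} = 126$ ($Y{\left(a \right)} = 7 \cdot 2 \left(-3\right)^{2} = 7 \cdot 2 \cdot 9 = 7 \cdot 18 = 126$)
$\frac{1}{Y{\left(E{\left(4,0 \right)} \right)} + \frac{D{\left(178 \right)}}{f{\left(298,117 \right)}}} = \frac{1}{126 - \frac{67}{117 - 298}} = \frac{1}{126 - \frac{67}{-181}} = \frac{1}{126 - - \frac{67}{181}} = \frac{1}{126 + \frac{67}{181}} = \frac{1}{\frac{22873}{181}} = \frac{181}{22873}$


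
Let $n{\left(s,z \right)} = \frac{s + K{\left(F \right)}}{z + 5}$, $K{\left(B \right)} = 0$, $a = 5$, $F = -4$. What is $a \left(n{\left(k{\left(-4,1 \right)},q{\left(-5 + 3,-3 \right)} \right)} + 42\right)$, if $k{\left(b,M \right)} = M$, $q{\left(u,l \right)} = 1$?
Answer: $\frac{1265}{6} \approx 210.83$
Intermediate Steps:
$n{\left(s,z \right)} = \frac{s}{5 + z}$ ($n{\left(s,z \right)} = \frac{s + 0}{z + 5} = \frac{s}{5 + z}$)
$a \left(n{\left(k{\left(-4,1 \right)},q{\left(-5 + 3,-3 \right)} \right)} + 42\right) = 5 \left(1 \frac{1}{5 + 1} + 42\right) = 5 \left(1 \cdot \frac{1}{6} + 42\right) = 5 \left(\frac{1}{6} + 42\right) = 5 \cdot \frac{253}{6} = \frac{1265}{6}$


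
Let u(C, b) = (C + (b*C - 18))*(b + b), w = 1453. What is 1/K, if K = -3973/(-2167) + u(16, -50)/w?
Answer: 3148651/179566169 ≈ 0.017535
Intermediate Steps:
u(C, b) = 2*b*(-18 + C + C*b) (u(C, b) = (C + (C*b - 18))*(2*b) = (C + (-18 + C*b))*(2*b) = (-18 + C + C*b)*(2*b) = 2*b*(-18 + C + C*b))
K = 179566169/3148651 (K = -3973/(-2167) + (2*(-50)*(-18 + 16 + 16*(-50)))/1453 = -3973*(-1/2167) + (2*(-50)*(-18 + 16 - 800))*(1/1453) = 3973/2167 + (2*(-50)*(-802))*(1/1453) = 3973/2167 + 80200*(1/1453) = 3973/2167 + 80200/1453 = 179566169/3148651 ≈ 57.030)
1/K = 1/(179566169/3148651) = 3148651/179566169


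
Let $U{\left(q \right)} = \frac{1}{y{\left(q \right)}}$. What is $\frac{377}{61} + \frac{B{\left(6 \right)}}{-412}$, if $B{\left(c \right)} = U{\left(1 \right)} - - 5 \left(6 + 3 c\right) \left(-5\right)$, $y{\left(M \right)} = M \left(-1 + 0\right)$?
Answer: $\frac{191985}{25132} \approx 7.6391$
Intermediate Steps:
$y{\left(M \right)} = - M$ ($y{\left(M \right)} = M \left(-1\right) = - M$)
$U{\left(q \right)} = - \frac{1}{q}$ ($U{\left(q \right)} = \frac{1}{\left(-1\right) q} = - \frac{1}{q}$)
$B{\left(c \right)} = -151 - 75 c$ ($B{\left(c \right)} = - 1^{-1} - - 5 \left(6 + 3 c\right) \left(-5\right) = \left(-1\right) 1 - \left(-30 - 15 c\right) \left(-5\right) = -1 - \left(150 + 75 c\right) = -151 - 75 c$)
$\frac{377}{61} + \frac{B{\left(6 \right)}}{-412} = \frac{377}{61} + \frac{-151 - 450}{-412} = 377 \cdot \frac{1}{61} + \left(-151 - 450\right) \left(- \frac{1}{412}\right) = \frac{377}{61} - - \frac{601}{412} = \frac{377}{61} + \frac{601}{412} = \frac{191985}{25132}$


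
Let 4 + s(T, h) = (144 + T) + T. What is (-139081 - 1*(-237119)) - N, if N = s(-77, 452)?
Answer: 98052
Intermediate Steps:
s(T, h) = 140 + 2*T (s(T, h) = -4 + ((144 + T) + T) = -4 + (144 + 2*T) = 140 + 2*T)
N = -14 (N = 140 + 2*(-77) = 140 - 154 = -14)
(-139081 - 1*(-237119)) - N = (-139081 - 1*(-237119)) - 1*(-14) = (-139081 + 237119) + 14 = 98038 + 14 = 98052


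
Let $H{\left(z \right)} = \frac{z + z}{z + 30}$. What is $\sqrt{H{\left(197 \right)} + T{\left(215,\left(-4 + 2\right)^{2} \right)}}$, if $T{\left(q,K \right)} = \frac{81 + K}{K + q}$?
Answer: $\frac{\sqrt{5248748253}}{49713} \approx 1.4573$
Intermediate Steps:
$T{\left(q,K \right)} = \frac{81 + K}{K + q}$
$H{\left(z \right)} = \frac{2 z}{30 + z}$
$\sqrt{H{\left(197 \right)} + T{\left(215,\left(-4 + 2\right)^{2} \right)}} = \sqrt{2 \cdot 197 \frac{1}{30 + 197} + \frac{81 + \left(-4 + 2\right)^{2}}{\left(-4 + 2\right)^{2} + 215}} = \sqrt{2 \cdot 197 \cdot \frac{1}{227} + \frac{81 + \left(-2\right)^{2}}{\left(-2\right)^{2} + 215}} = \sqrt{2 \cdot 197 \cdot \frac{1}{227} + \frac{81 + 4}{4 + 215}} = \sqrt{\frac{394}{227} + \frac{1}{219} \cdot 85} = \sqrt{\frac{394}{227} + \frac{85}{219}} = \sqrt{\frac{105581}{49713}} = \frac{\sqrt{5248748253}}{49713}$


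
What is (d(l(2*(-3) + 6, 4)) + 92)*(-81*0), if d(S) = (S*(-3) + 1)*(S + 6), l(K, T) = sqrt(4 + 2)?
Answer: 0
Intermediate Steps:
l(K, T) = sqrt(6)
d(S) = (1 - 3*S)*(6 + S) (d(S) = (-3*S + 1)*(6 + S) = (1 - 3*S)*(6 + S))
(d(l(2*(-3) + 6, 4)) + 92)*(-81*0) = ((6 - 17*sqrt(6) - 3*(sqrt(6))**2) + 92)*(-81*0) = ((6 - 17*sqrt(6) - 3*6) + 92)*0 = ((6 - 17*sqrt(6) - 18) + 92)*0 = ((-12 - 17*sqrt(6)) + 92)*0 = (80 - 17*sqrt(6))*0 = 0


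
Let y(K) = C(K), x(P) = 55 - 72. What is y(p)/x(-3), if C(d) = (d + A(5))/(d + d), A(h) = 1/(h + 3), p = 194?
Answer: -1553/52768 ≈ -0.029431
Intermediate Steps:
x(P) = -17
A(h) = 1/(3 + h)
C(d) = (1/8 + d)/(2*d) (C(d) = (d + 1/(3 + 5))/(d + d) = (d + 1/8)/((2*d)) = (d + 1/8)*(1/(2*d)) = (1/8 + d)*(1/(2*d)) = (1/8 + d)/(2*d))
y(K) = (1 + 8*K)/(16*K)
y(p)/x(-3) = ((1/16)*(1 + 8*194)/194)/(-17) = ((1/16)*(1/194)*(1 + 1552))*(-1/17) = ((1/16)*(1/194)*1553)*(-1/17) = (1553/3104)*(-1/17) = -1553/52768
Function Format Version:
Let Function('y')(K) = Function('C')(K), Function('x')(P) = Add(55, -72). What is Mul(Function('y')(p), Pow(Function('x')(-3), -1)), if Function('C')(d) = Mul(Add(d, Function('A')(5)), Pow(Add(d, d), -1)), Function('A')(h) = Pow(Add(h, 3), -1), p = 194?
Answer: Rational(-1553, 52768) ≈ -0.029431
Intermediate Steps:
Function('x')(P) = -17
Function('A')(h) = Pow(Add(3, h), -1)
Function('C')(d) = Mul(Rational(1, 2), Pow(d, -1), Add(Rational(1, 8), d)) (Function('C')(d) = Mul(Add(d, Pow(Add(3, 5), -1)), Pow(Add(d, d), -1)) = Mul(Add(d, Pow(8, -1)), Pow(Mul(2, d), -1)) = Mul(Add(d, Rational(1, 8)), Mul(Rational(1, 2), Pow(d, -1))) = Mul(Add(Rational(1, 8), d), Mul(Rational(1, 2), Pow(d, -1))) = Mul(Rational(1, 2), Pow(d, -1), Add(Rational(1, 8), d)))
Function('y')(K) = Mul(Rational(1, 16), Pow(K, -1), Add(1, Mul(8, K)))
Mul(Function('y')(p), Pow(Function('x')(-3), -1)) = Mul(Mul(Rational(1, 16), Pow(194, -1), Add(1, Mul(8, 194))), Pow(-17, -1)) = Mul(Mul(Rational(1, 16), Rational(1, 194), Add(1, 1552)), Rational(-1, 17)) = Mul(Mul(Rational(1, 16), Rational(1, 194), 1553), Rational(-1, 17)) = Mul(Rational(1553, 3104), Rational(-1, 17)) = Rational(-1553, 52768)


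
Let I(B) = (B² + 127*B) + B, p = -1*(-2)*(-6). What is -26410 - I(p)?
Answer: -25018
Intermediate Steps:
p = -12 (p = 2*(-6) = -12)
I(B) = B² + 128*B
-26410 - I(p) = -26410 - (-12)*(128 - 12) = -26410 - (-12)*116 = -26410 - 1*(-1392) = -26410 + 1392 = -25018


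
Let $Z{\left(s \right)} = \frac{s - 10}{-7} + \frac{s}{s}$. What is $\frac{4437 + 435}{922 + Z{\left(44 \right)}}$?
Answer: $\frac{34104}{6427} \approx 5.3064$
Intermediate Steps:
$Z{\left(s \right)} = \frac{17}{7} - \frac{s}{7}$ ($Z{\left(s \right)} = \left(-10 + s\right) \left(- \frac{1}{7}\right) + 1 = \left(\frac{10}{7} - \frac{s}{7}\right) + 1 = \frac{17}{7} - \frac{s}{7}$)
$\frac{4437 + 435}{922 + Z{\left(44 \right)}} = \frac{4437 + 435}{922 + \left(\frac{17}{7} - \frac{44}{7}\right)} = \frac{4872}{922 + \left(\frac{17}{7} - \frac{44}{7}\right)} = \frac{4872}{922 - \frac{27}{7}} = \frac{4872}{\frac{6427}{7}} = 4872 \cdot \frac{7}{6427} = \frac{34104}{6427}$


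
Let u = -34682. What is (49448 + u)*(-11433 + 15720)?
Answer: 63301842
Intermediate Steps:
(49448 + u)*(-11433 + 15720) = (49448 - 34682)*(-11433 + 15720) = 14766*4287 = 63301842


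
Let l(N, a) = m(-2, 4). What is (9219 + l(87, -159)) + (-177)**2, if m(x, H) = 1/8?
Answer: 324385/8 ≈ 40548.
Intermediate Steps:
m(x, H) = 1/8 (m(x, H) = 1*(1/8) = 1/8)
l(N, a) = 1/8
(9219 + l(87, -159)) + (-177)**2 = (9219 + 1/8) + (-177)**2 = 73753/8 + 31329 = 324385/8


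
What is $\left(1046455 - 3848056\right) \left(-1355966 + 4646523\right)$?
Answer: $-9218827781757$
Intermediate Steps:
$\left(1046455 - 3848056\right) \left(-1355966 + 4646523\right) = \left(-2801601\right) 3290557 = -9218827781757$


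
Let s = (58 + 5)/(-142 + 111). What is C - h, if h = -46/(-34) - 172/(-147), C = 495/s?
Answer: -614990/2499 ≈ -246.09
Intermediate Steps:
s = -63/31 (s = 63/(-31) = 63*(-1/31) = -63/31 ≈ -2.0323)
C = -1705/7 (C = 495/(-63/31) = 495*(-31/63) = -1705/7 ≈ -243.57)
h = 6305/2499 (h = -46*(-1/34) - 172*(-1/147) = 23/17 + 172/147 = 6305/2499 ≈ 2.5230)
C - h = -1705/7 - 1*6305/2499 = -1705/7 - 6305/2499 = -614990/2499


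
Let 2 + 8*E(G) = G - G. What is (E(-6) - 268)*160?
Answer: -42920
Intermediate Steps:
E(G) = -¼ (E(G) = -¼ + (G - G)/8 = -¼ + (⅛)*0 = -¼ + 0 = -¼)
(E(-6) - 268)*160 = (-¼ - 268)*160 = -1073/4*160 = -42920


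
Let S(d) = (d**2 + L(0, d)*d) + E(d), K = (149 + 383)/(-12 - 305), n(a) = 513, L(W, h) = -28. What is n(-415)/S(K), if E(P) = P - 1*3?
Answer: 51550857/4534945 ≈ 11.367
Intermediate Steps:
E(P) = -3 + P (E(P) = P - 3 = -3 + P)
K = -532/317 (K = 532/(-317) = 532*(-1/317) = -532/317 ≈ -1.6782)
S(d) = -3 + d**2 - 27*d (S(d) = (d**2 - 28*d) + (-3 + d) = -3 + d**2 - 27*d)
n(-415)/S(K) = 513/(-3 + (-532/317)**2 - 27*(-532/317)) = 513/(-3 + 283024/100489 + 14364/317) = 513/(4534945/100489) = 513*(100489/4534945) = 51550857/4534945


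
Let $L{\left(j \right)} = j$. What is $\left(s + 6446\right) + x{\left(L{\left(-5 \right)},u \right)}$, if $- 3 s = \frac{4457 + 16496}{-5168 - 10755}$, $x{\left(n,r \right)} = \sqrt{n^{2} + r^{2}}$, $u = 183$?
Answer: $\frac{307939927}{47769} + \sqrt{33514} \approx 6629.5$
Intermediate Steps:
$s = \frac{20953}{47769}$ ($s = - \frac{\left(4457 + 16496\right) \frac{1}{-5168 - 10755}}{3} = - \frac{20953 \frac{1}{-15923}}{3} = - \frac{20953 \left(- \frac{1}{15923}\right)}{3} = \left(- \frac{1}{3}\right) \left(- \frac{20953}{15923}\right) = \frac{20953}{47769} \approx 0.43863$)
$\left(s + 6446\right) + x{\left(L{\left(-5 \right)},u \right)} = \left(\frac{20953}{47769} + 6446\right) + \sqrt{\left(-5\right)^{2} + 183^{2}} = \frac{307939927}{47769} + \sqrt{25 + 33489} = \frac{307939927}{47769} + \sqrt{33514}$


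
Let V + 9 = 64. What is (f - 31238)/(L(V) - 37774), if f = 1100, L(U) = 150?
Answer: 15069/18812 ≈ 0.80103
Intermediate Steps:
V = 55 (V = -9 + 64 = 55)
(f - 31238)/(L(V) - 37774) = (1100 - 31238)/(150 - 37774) = -30138/(-37624) = -30138*(-1/37624) = 15069/18812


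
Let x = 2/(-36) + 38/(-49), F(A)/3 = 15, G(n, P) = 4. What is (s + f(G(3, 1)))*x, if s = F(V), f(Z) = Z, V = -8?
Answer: -733/18 ≈ -40.722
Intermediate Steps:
F(A) = 45 (F(A) = 3*15 = 45)
s = 45
x = -733/882 (x = 2*(-1/36) + 38*(-1/49) = -1/18 - 38/49 = -733/882 ≈ -0.83107)
(s + f(G(3, 1)))*x = (45 + 4)*(-733/882) = 49*(-733/882) = -733/18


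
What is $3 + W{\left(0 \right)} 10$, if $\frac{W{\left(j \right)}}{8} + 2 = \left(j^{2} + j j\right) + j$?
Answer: $-157$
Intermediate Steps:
$W{\left(j \right)} = -16 + 8 j + 16 j^{2}$ ($W{\left(j \right)} = -16 + 8 \left(\left(j^{2} + j j\right) + j\right) = -16 + 8 \left(\left(j^{2} + j^{2}\right) + j\right) = -16 + 8 \left(2 j^{2} + j\right) = -16 + 8 \left(j + 2 j^{2}\right) = -16 + \left(8 j + 16 j^{2}\right) = -16 + 8 j + 16 j^{2}$)
$3 + W{\left(0 \right)} 10 = 3 + \left(-16 + 8 \cdot 0 + 16 \cdot 0^{2}\right) 10 = 3 + \left(-16 + 0 + 16 \cdot 0\right) 10 = 3 + \left(-16 + 0 + 0\right) 10 = 3 - 160 = -157$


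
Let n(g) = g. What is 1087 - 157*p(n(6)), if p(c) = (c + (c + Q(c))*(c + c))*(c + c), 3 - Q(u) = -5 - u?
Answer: -462377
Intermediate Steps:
Q(u) = 8 + u (Q(u) = 3 - (-5 - u) = 3 + (5 + u) = 8 + u)
p(c) = 2*c*(c + 2*c*(8 + 2*c)) (p(c) = (c + (c + (8 + c))*(c + c))*(c + c) = (c + (8 + 2*c)*(2*c))*(2*c) = (c + 2*c*(8 + 2*c))*(2*c) = 2*c*(c + 2*c*(8 + 2*c)))
1087 - 157*p(n(6)) = 1087 - 157*6²*(34 + 8*6) = 1087 - 5652*(34 + 48) = 1087 - 5652*82 = 1087 - 157*2952 = 1087 - 463464 = -462377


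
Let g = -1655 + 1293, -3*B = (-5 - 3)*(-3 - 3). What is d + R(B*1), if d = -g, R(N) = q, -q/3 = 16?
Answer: 314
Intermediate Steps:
B = -16 (B = -(-5 - 3)*(-3 - 3)/3 = -(-8)*(-6)/3 = -1/3*48 = -16)
g = -362
q = -48 (q = -3*16 = -48)
R(N) = -48
d = 362 (d = -1*(-362) = 362)
d + R(B*1) = 362 - 48 = 314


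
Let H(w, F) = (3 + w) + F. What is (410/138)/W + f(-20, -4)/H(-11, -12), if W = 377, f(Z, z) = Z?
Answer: 26218/26013 ≈ 1.0079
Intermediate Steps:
H(w, F) = 3 + F + w
(410/138)/W + f(-20, -4)/H(-11, -12) = (410/138)/377 - 20/(3 - 12 - 11) = (410*(1/138))*(1/377) - 20/(-20) = (205/69)*(1/377) - 20*(-1/20) = 205/26013 + 1 = 26218/26013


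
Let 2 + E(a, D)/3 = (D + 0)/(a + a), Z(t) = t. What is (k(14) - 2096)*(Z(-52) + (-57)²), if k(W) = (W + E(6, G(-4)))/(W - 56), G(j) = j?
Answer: -40208669/6 ≈ -6.7014e+6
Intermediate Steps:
E(a, D) = -6 + 3*D/(2*a) (E(a, D) = -6 + 3*((D + 0)/(a + a)) = -6 + 3*(D/((2*a))) = -6 + 3*(D*(1/(2*a))) = -6 + 3*(D/(2*a)) = -6 + 3*D/(2*a))
k(W) = (-7 + W)/(-56 + W) (k(W) = (W + (-6 + (3/2)*(-4)/6))/(W - 56) = (W + (-6 + (3/2)*(-4)*(⅙)))/(-56 + W) = (W + (-6 - 1))/(-56 + W) = (W - 7)/(-56 + W) = (-7 + W)/(-56 + W))
(k(14) - 2096)*(Z(-52) + (-57)²) = ((-7 + 14)/(-56 + 14) - 2096)*(-52 + (-57)²) = (7/(-42) - 2096)*(-52 + 3249) = (-1/42*7 - 2096)*3197 = (-⅙ - 2096)*3197 = -12577/6*3197 = -40208669/6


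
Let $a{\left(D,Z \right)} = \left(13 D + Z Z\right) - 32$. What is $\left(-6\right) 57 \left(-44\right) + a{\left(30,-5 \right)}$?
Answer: $15431$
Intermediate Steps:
$a{\left(D,Z \right)} = -32 + Z^{2} + 13 D$ ($a{\left(D,Z \right)} = \left(13 D + Z^{2}\right) - 32 = \left(Z^{2} + 13 D\right) - 32 = -32 + Z^{2} + 13 D$)
$\left(-6\right) 57 \left(-44\right) + a{\left(30,-5 \right)} = \left(-6\right) 57 \left(-44\right) + \left(-32 + \left(-5\right)^{2} + 13 \cdot 30\right) = \left(-342\right) \left(-44\right) + \left(-32 + 25 + 390\right) = 15048 + 383 = 15431$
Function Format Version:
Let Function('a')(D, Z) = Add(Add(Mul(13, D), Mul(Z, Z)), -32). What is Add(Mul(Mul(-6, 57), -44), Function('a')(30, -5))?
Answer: 15431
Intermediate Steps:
Function('a')(D, Z) = Add(-32, Pow(Z, 2), Mul(13, D)) (Function('a')(D, Z) = Add(Add(Mul(13, D), Pow(Z, 2)), -32) = Add(Add(Pow(Z, 2), Mul(13, D)), -32) = Add(-32, Pow(Z, 2), Mul(13, D)))
Add(Mul(Mul(-6, 57), -44), Function('a')(30, -5)) = Add(Mul(Mul(-6, 57), -44), Add(-32, Pow(-5, 2), Mul(13, 30))) = Add(Mul(-342, -44), Add(-32, 25, 390)) = Add(15048, 383) = 15431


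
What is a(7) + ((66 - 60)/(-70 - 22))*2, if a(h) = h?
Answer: 158/23 ≈ 6.8696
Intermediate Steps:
a(7) + ((66 - 60)/(-70 - 22))*2 = 7 + ((66 - 60)/(-70 - 22))*2 = 7 + (6/(-92))*2 = 7 + (6*(-1/92))*2 = 7 - 3/46*2 = 7 - 3/23 = 158/23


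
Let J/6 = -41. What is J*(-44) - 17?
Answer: 10807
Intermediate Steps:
J = -246 (J = 6*(-41) = -246)
J*(-44) - 17 = -246*(-44) - 17 = 10824 - 17 = 10807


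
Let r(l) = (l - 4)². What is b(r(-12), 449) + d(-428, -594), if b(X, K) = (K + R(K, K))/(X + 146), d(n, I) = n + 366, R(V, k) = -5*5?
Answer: -12250/201 ≈ -60.945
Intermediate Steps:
R(V, k) = -25
r(l) = (-4 + l)²
d(n, I) = 366 + n
b(X, K) = (-25 + K)/(146 + X) (b(X, K) = (K - 25)/(X + 146) = (-25 + K)/(146 + X))
b(r(-12), 449) + d(-428, -594) = (-25 + 449)/(146 + (-4 - 12)²) + (366 - 428) = 424/(146 + (-16)²) - 62 = 424/(146 + 256) - 62 = 424/402 - 62 = (1/402)*424 - 62 = 212/201 - 62 = -12250/201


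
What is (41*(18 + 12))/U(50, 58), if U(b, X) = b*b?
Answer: 123/250 ≈ 0.49200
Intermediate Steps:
U(b, X) = b²
(41*(18 + 12))/U(50, 58) = (41*(18 + 12))/(50²) = (41*30)/2500 = 1230*(1/2500) = 123/250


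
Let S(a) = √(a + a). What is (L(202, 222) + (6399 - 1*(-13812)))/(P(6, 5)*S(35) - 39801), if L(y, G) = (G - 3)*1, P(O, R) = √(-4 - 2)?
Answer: -271044810/528040007 - 13620*I*√105/528040007 ≈ -0.5133 - 0.0002643*I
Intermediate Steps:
P(O, R) = I*√6 (P(O, R) = √(-6) = I*√6)
S(a) = √2*√a (S(a) = √(2*a) = √2*√a)
L(y, G) = -3 + G (L(y, G) = (-3 + G)*1 = -3 + G)
(L(202, 222) + (6399 - 1*(-13812)))/(P(6, 5)*S(35) - 39801) = ((-3 + 222) + (6399 - 1*(-13812)))/((I*√6)*(√2*√35) - 39801) = (219 + (6399 + 13812))/((I*√6)*√70 - 39801) = (219 + 20211)/(2*I*√105 - 39801) = 20430/(-39801 + 2*I*√105)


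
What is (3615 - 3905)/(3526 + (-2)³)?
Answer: -145/1759 ≈ -0.082433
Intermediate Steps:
(3615 - 3905)/(3526 + (-2)³) = -290/(3526 - 8) = -290/3518 = -290*1/3518 = -145/1759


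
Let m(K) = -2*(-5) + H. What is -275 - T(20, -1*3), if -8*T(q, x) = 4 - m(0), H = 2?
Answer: -276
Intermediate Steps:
m(K) = 12 (m(K) = -2*(-5) + 2 = 10 + 2 = 12)
T(q, x) = 1 (T(q, x) = -(4 - 1*12)/8 = -(4 - 12)/8 = -1/8*(-8) = 1)
-275 - T(20, -1*3) = -275 - 1*1 = -275 - 1 = -276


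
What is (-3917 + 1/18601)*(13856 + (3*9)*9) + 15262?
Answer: -1026970887022/18601 ≈ -5.5210e+7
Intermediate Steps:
(-3917 + 1/18601)*(13856 + (3*9)*9) + 15262 = (-3917 + 1/18601)*(13856 + 27*9) + 15262 = -72860116*(13856 + 243)/18601 + 15262 = -72860116/18601*14099 + 15262 = -1027254775484/18601 + 15262 = -1026970887022/18601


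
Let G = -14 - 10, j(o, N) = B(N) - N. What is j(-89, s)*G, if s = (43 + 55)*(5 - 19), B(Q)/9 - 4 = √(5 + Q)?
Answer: -33792 - 216*I*√1367 ≈ -33792.0 - 7986.2*I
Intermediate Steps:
B(Q) = 36 + 9*√(5 + Q)
s = -1372 (s = 98*(-14) = -1372)
j(o, N) = 36 - N + 9*√(5 + N) (j(o, N) = (36 + 9*√(5 + N)) - N = 36 - N + 9*√(5 + N))
G = -24
j(-89, s)*G = (36 - 1*(-1372) + 9*√(5 - 1372))*(-24) = (36 + 1372 + 9*√(-1367))*(-24) = (36 + 1372 + 9*(I*√1367))*(-24) = (36 + 1372 + 9*I*√1367)*(-24) = (1408 + 9*I*√1367)*(-24) = -33792 - 216*I*√1367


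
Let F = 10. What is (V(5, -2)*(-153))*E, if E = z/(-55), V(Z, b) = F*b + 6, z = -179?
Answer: 383418/55 ≈ 6971.2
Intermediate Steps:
V(Z, b) = 6 + 10*b (V(Z, b) = 10*b + 6 = 6 + 10*b)
E = 179/55 (E = -179/(-55) = -179*(-1/55) = 179/55 ≈ 3.2545)
(V(5, -2)*(-153))*E = ((6 + 10*(-2))*(-153))*(179/55) = ((6 - 20)*(-153))*(179/55) = -14*(-153)*(179/55) = 2142*(179/55) = 383418/55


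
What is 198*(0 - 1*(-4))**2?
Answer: 3168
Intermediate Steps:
198*(0 - 1*(-4))**2 = 198*(0 + 4)**2 = 198*4**2 = 198*16 = 3168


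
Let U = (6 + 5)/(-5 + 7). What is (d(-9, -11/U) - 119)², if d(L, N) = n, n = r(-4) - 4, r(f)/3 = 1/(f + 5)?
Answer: 14400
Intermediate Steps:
r(f) = 3/(5 + f) (r(f) = 3/(f + 5) = 3/(5 + f))
U = 11/2 ≈ 5.5000
n = -1 (n = 3/(5 - 4) - 4 = 3/1 - 4 = 3*1 - 4 = 3 - 4 = -1)
d(L, N) = -1
(d(-9, -11/U) - 119)² = (-1 - 119)² = (-120)² = 14400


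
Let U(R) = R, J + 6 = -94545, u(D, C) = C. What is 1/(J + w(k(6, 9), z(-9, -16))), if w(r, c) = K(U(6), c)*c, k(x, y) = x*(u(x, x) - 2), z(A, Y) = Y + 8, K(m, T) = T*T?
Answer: -1/95063 ≈ -1.0519e-5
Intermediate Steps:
J = -94551 (J = -6 - 94545 = -94551)
K(m, T) = T**2
z(A, Y) = 8 + Y
k(x, y) = x*(-2 + x) (k(x, y) = x*(x - 2) = x*(-2 + x))
w(r, c) = c**3 (w(r, c) = c**2*c = c**3)
1/(J + w(k(6, 9), z(-9, -16))) = 1/(-94551 + (8 - 16)**3) = 1/(-94551 + (-8)**3) = 1/(-94551 - 512) = 1/(-95063) = -1/95063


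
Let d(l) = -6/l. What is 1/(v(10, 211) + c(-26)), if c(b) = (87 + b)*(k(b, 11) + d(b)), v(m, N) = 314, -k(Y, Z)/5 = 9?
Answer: -13/31420 ≈ -0.00041375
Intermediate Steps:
k(Y, Z) = -45 (k(Y, Z) = -5*9 = -45)
c(b) = (-45 - 6/b)*(87 + b) (c(b) = (87 + b)*(-45 - 6/b) = (-45 - 6/b)*(87 + b))
1/(v(10, 211) + c(-26)) = 1/(314 + (-3921 - 522/(-26) - 45*(-26))) = 1/(314 + (-3921 - 522*(-1/26) + 1170)) = 1/(314 + (-3921 + 261/13 + 1170)) = 1/(314 - 35502/13) = 1/(-31420/13) = -13/31420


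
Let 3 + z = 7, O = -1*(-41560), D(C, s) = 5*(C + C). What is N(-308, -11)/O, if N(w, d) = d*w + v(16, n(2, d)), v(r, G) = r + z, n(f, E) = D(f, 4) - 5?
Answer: 426/5195 ≈ 0.082002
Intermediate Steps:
D(C, s) = 10*C (D(C, s) = 5*(2*C) = 10*C)
n(f, E) = -5 + 10*f (n(f, E) = 10*f - 5 = -5 + 10*f)
O = 41560
z = 4 (z = -3 + 7 = 4)
v(r, G) = 4 + r (v(r, G) = r + 4 = 4 + r)
N(w, d) = 20 + d*w (N(w, d) = d*w + (4 + 16) = d*w + 20 = 20 + d*w)
N(-308, -11)/O = (20 - 11*(-308))/41560 = (20 + 3388)*(1/41560) = 3408*(1/41560) = 426/5195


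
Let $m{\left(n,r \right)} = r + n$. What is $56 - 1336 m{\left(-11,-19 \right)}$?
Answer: $40136$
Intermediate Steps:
$m{\left(n,r \right)} = n + r$
$56 - 1336 m{\left(-11,-19 \right)} = 56 - 1336 \left(-11 - 19\right) = 56 - -40080 = 56 + 40080 = 40136$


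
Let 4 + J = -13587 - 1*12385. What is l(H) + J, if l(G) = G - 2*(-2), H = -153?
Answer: -26125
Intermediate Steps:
l(G) = 4 + G (l(G) = G + 4 = 4 + G)
J = -25976 (J = -4 + (-13587 - 1*12385) = -4 + (-13587 - 12385) = -4 - 25972 = -25976)
l(H) + J = (4 - 153) - 25976 = -149 - 25976 = -26125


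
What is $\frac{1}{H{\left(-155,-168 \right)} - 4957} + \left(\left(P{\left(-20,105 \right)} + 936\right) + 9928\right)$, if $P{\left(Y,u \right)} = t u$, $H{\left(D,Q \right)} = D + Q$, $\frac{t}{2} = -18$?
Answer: $\frac{37403519}{5280} \approx 7084.0$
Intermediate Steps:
$t = -36$ ($t = 2 \left(-18\right) = -36$)
$P{\left(Y,u \right)} = - 36 u$
$\frac{1}{H{\left(-155,-168 \right)} - 4957} + \left(\left(P{\left(-20,105 \right)} + 936\right) + 9928\right) = \frac{1}{\left(-155 - 168\right) - 4957} + \left(\left(\left(-36\right) 105 + 936\right) + 9928\right) = \frac{1}{-323 - 4957} + \left(\left(-3780 + 936\right) + 9928\right) = \frac{1}{-5280} + \left(-2844 + 9928\right) = - \frac{1}{5280} + 7084 = \frac{37403519}{5280}$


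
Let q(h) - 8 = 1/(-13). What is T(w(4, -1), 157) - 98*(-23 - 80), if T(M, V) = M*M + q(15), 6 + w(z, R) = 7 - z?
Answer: 131442/13 ≈ 10111.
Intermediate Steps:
q(h) = 103/13 (q(h) = 8 + 1/(-13) = 8 - 1/13 = 103/13)
w(z, R) = 1 - z (w(z, R) = -6 + (7 - z) = 1 - z)
T(M, V) = 103/13 + M² (T(M, V) = M*M + 103/13 = M² + 103/13 = 103/13 + M²)
T(w(4, -1), 157) - 98*(-23 - 80) = (103/13 + (1 - 1*4)²) - 98*(-23 - 80) = (103/13 + (1 - 4)²) - 98*(-103) = (103/13 + (-3)²) - 1*(-10094) = (103/13 + 9) + 10094 = 220/13 + 10094 = 131442/13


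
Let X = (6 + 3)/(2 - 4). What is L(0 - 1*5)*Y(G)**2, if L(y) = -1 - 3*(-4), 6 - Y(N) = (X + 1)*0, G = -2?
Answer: 396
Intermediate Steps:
X = -9/2 (X = 9/(-2) = 9*(-1/2) = -9/2 ≈ -4.5000)
Y(N) = 6 (Y(N) = 6 - (-9/2 + 1)*0 = 6 - (-7)*0/2 = 6 - 1*0 = 6 + 0 = 6)
L(y) = 11 (L(y) = -1 + 12 = 11)
L(0 - 1*5)*Y(G)**2 = 11*6**2 = 11*36 = 396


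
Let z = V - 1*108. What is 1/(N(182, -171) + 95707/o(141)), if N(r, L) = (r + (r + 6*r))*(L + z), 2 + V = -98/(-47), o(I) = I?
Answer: -141/57164405 ≈ -2.4666e-6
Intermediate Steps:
V = 4/47 (V = -2 - 98/(-47) = -2 - 98*(-1/47) = -2 + 98/47 = 4/47 ≈ 0.085106)
z = -5072/47 (z = 4/47 - 1*108 = 4/47 - 108 = -5072/47 ≈ -107.91)
N(r, L) = 8*r*(-5072/47 + L) (N(r, L) = (r + (r + 6*r))*(L - 5072/47) = (r + 7*r)*(-5072/47 + L) = (8*r)*(-5072/47 + L) = 8*r*(-5072/47 + L))
1/(N(182, -171) + 95707/o(141)) = 1/((8/47)*182*(-5072 + 47*(-171)) + 95707/141) = 1/((8/47)*182*(-5072 - 8037) + 95707*(1/141)) = 1/((8/47)*182*(-13109) + 95707/141) = 1/(-19086704/47 + 95707/141) = 1/(-57164405/141) = -141/57164405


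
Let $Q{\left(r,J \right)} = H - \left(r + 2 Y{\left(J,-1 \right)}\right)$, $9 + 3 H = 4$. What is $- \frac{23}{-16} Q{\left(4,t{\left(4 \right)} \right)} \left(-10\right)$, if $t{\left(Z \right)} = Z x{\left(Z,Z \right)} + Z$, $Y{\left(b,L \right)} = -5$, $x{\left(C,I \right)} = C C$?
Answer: $- \frac{1495}{24} \approx -62.292$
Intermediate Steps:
$x{\left(C,I \right)} = C^{2}$
$H = - \frac{5}{3}$ ($H = -3 + \frac{1}{3} \cdot 4 = -3 + \frac{4}{3} = - \frac{5}{3} \approx -1.6667$)
$t{\left(Z \right)} = Z + Z^{3}$ ($t{\left(Z \right)} = Z Z^{2} + Z = Z^{3} + Z = Z + Z^{3}$)
$Q{\left(r,J \right)} = \frac{25}{3} - r$ ($Q{\left(r,J \right)} = - \frac{5}{3} - \left(-10 + r\right) = \frac{25}{3} - r$)
$- \frac{23}{-16} Q{\left(4,t{\left(4 \right)} \right)} \left(-10\right) = - \frac{23}{-16} \left(\frac{25}{3} - 4\right) \left(-10\right) = \left(-23\right) \left(- \frac{1}{16}\right) \left(\frac{25}{3} - 4\right) \left(-10\right) = \frac{23}{16} \cdot \frac{13}{3} \left(-10\right) = \frac{299}{48} \left(-10\right) = - \frac{1495}{24}$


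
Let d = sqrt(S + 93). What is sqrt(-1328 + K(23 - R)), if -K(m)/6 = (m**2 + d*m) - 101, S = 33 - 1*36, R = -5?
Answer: sqrt(-5426 - 504*sqrt(10)) ≈ 83.784*I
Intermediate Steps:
S = -3 (S = 33 - 36 = -3)
d = 3*sqrt(10) (d = sqrt(-3 + 93) = sqrt(90) = 3*sqrt(10) ≈ 9.4868)
K(m) = 606 - 6*m**2 - 18*m*sqrt(10) (K(m) = -6*((m**2 + (3*sqrt(10))*m) - 101) = -6*((m**2 + 3*m*sqrt(10)) - 101) = -6*(-101 + m**2 + 3*m*sqrt(10)) = 606 - 6*m**2 - 18*m*sqrt(10))
sqrt(-1328 + K(23 - R)) = sqrt(-1328 + (606 - 6*(23 - 1*(-5))**2 - 18*(23 - 1*(-5))*sqrt(10))) = sqrt(-1328 + (606 - 6*(23 + 5)**2 - 18*(23 + 5)*sqrt(10))) = sqrt(-1328 + (606 - 6*28**2 - 18*28*sqrt(10))) = sqrt(-1328 + (606 - 6*784 - 504*sqrt(10))) = sqrt(-1328 + (606 - 4704 - 504*sqrt(10))) = sqrt(-1328 + (-4098 - 504*sqrt(10))) = sqrt(-5426 - 504*sqrt(10))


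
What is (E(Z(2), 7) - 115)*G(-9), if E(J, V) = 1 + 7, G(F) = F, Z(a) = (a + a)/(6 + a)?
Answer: 963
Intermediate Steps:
Z(a) = 2*a/(6 + a) (Z(a) = (2*a)/(6 + a) = 2*a/(6 + a))
E(J, V) = 8
(E(Z(2), 7) - 115)*G(-9) = (8 - 115)*(-9) = -107*(-9) = 963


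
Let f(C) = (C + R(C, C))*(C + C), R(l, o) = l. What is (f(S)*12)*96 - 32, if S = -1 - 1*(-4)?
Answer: 41440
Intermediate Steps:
S = 3 (S = -1 + 4 = 3)
f(C) = 4*C**2 (f(C) = (C + C)*(C + C) = (2*C)*(2*C) = 4*C**2)
(f(S)*12)*96 - 32 = ((4*3**2)*12)*96 - 32 = ((4*9)*12)*96 - 32 = (36*12)*96 - 32 = 432*96 - 32 = 41472 - 32 = 41440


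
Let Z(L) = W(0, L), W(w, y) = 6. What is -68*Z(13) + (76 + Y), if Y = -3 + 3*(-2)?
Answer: -341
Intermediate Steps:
Z(L) = 6
Y = -9 (Y = -3 - 6 = -9)
-68*Z(13) + (76 + Y) = -68*6 + (76 - 9) = -408 + 67 = -341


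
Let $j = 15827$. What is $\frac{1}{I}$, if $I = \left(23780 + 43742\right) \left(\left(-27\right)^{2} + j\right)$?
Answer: $\frac{1}{1117894232} \approx 8.9454 \cdot 10^{-10}$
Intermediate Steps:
$I = 1117894232$ ($I = \left(23780 + 43742\right) \left(\left(-27\right)^{2} + 15827\right) = 67522 \left(729 + 15827\right) = 67522 \cdot 16556 = 1117894232$)
$\frac{1}{I} = \frac{1}{1117894232}$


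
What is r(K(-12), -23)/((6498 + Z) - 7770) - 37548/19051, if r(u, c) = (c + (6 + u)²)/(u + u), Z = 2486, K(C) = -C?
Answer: -1088264177/555069936 ≈ -1.9606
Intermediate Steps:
r(u, c) = (c + (6 + u)²)/(2*u) (r(u, c) = (c + (6 + u)²)/((2*u)) = (c + (6 + u)²)*(1/(2*u)) = (c + (6 + u)²)/(2*u))
r(K(-12), -23)/((6498 + Z) - 7770) - 37548/19051 = ((-23 + (6 - 1*(-12))²)/(2*((-1*(-12)))))/((6498 + 2486) - 7770) - 37548/19051 = ((½)*(-23 + (6 + 12)²)/12)/(8984 - 7770) - 37548*1/19051 = ((½)*(1/12)*(-23 + 18²))/1214 - 37548/19051 = ((½)*(1/12)*(-23 + 324))*(1/1214) - 37548/19051 = ((½)*(1/12)*301)*(1/1214) - 37548/19051 = (301/24)*(1/1214) - 37548/19051 = 301/29136 - 37548/19051 = -1088264177/555069936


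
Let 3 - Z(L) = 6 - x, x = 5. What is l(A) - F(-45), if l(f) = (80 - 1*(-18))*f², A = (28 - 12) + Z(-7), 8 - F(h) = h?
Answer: 31699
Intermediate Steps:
Z(L) = 2 (Z(L) = 3 - (6 - 1*5) = 3 - (6 - 5) = 3 - 1*1 = 3 - 1 = 2)
F(h) = 8 - h
A = 18 (A = (28 - 12) + 2 = 16 + 2 = 18)
l(f) = 98*f² (l(f) = (80 + 18)*f² = 98*f²)
l(A) - F(-45) = 98*18² - (8 - 1*(-45)) = 98*324 - (8 + 45) = 31752 - 1*53 = 31752 - 53 = 31699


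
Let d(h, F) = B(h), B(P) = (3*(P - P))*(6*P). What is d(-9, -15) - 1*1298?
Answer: -1298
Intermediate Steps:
B(P) = 0 (B(P) = (3*0)*(6*P) = 0*(6*P) = 0)
d(h, F) = 0
d(-9, -15) - 1*1298 = 0 - 1*1298 = 0 - 1298 = -1298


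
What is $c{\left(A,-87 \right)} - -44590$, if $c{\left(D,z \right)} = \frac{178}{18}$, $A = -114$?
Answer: $\frac{401399}{9} \approx 44600.0$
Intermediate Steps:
$c{\left(D,z \right)} = \frac{89}{9}$ ($c{\left(D,z \right)} = 178 \cdot \frac{1}{18} = \frac{89}{9}$)
$c{\left(A,-87 \right)} - -44590 = \frac{89}{9} - -44590 = \frac{89}{9} + 44590 = \frac{401399}{9}$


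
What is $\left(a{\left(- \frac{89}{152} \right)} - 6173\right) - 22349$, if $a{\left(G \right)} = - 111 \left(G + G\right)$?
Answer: $- \frac{2157793}{76} \approx -28392.0$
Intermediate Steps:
$a{\left(G \right)} = - 222 G$ ($a{\left(G \right)} = - 111 \cdot 2 G = - 222 G$)
$\left(a{\left(- \frac{89}{152} \right)} - 6173\right) - 22349 = \left(- 222 \left(- \frac{89}{152}\right) - 6173\right) - 22349 = \left(- 222 \left(\left(-89\right) \frac{1}{152}\right) - 6173\right) - 22349 = \left(\left(-222\right) \left(- \frac{89}{152}\right) - 6173\right) - 22349 = \left(\frac{9879}{76} - 6173\right) - 22349 = - \frac{459269}{76} - 22349 = - \frac{2157793}{76}$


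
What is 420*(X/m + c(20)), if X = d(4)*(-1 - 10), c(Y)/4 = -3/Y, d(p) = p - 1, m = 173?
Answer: -57456/173 ≈ -332.12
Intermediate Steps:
d(p) = -1 + p
c(Y) = -12/Y (c(Y) = 4*(-3/Y) = -12/Y)
X = -33 (X = (-1 + 4)*(-1 - 10) = 3*(-11) = -33)
420*(X/m + c(20)) = 420*(-33/173 - 12/20) = 420*(-33*1/173 - 12*1/20) = 420*(-33/173 - 3/5) = 420*(-684/865) = -57456/173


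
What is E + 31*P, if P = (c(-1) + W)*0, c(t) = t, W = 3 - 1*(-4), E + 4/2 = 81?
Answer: 79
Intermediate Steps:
E = 79 (E = -2 + 81 = 79)
W = 7 (W = 3 + 4 = 7)
P = 0 (P = (-1 + 7)*0 = 6*0 = 0)
E + 31*P = 79 + 31*0 = 79 + 0 = 79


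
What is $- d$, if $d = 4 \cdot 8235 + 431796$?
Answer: $-464736$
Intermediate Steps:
$d = 464736$ ($d = 32940 + 431796 = 464736$)
$- d = \left(-1\right) 464736 = -464736$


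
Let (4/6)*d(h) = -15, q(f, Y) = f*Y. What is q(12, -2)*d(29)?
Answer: 540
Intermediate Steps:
q(f, Y) = Y*f
d(h) = -45/2 (d(h) = (3/2)*(-15) = -45/2)
q(12, -2)*d(29) = -2*12*(-45/2) = -24*(-45/2) = 540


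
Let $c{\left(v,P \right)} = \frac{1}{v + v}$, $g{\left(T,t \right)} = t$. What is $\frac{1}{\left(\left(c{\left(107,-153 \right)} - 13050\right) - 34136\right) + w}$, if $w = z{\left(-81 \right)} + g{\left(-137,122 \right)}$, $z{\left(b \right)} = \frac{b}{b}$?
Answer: $- \frac{214}{10071481} \approx -2.1248 \cdot 10^{-5}$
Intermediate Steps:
$z{\left(b \right)} = 1$
$c{\left(v,P \right)} = \frac{1}{2 v}$
$w = 123$ ($w = 1 + 122 = 123$)
$\frac{1}{\left(\left(c{\left(107,-153 \right)} - 13050\right) - 34136\right) + w} = \frac{1}{\left(\left(\frac{1}{2 \cdot 107} - 13050\right) - 34136\right) + 123} = \frac{1}{\left(\left(\frac{1}{2} \cdot \frac{1}{107} - 13050\right) - 34136\right) + 123} = \frac{1}{\left(\left(\frac{1}{214} - 13050\right) - 34136\right) + 123} = \frac{1}{\left(- \frac{2792699}{214} - 34136\right) + 123} = \frac{1}{- \frac{10097803}{214} + 123} = \frac{1}{- \frac{10071481}{214}} = - \frac{214}{10071481}$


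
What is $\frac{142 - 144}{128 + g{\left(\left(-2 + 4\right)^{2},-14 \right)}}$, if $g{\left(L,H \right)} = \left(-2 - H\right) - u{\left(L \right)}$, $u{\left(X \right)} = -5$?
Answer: $- \frac{2}{145} \approx -0.013793$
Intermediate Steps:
$g{\left(L,H \right)} = 3 - H$ ($g{\left(L,H \right)} = \left(-2 - H\right) - -5 = \left(-2 - H\right) + 5 = 3 - H$)
$\frac{142 - 144}{128 + g{\left(\left(-2 + 4\right)^{2},-14 \right)}} = \frac{142 - 144}{128 + \left(3 - -14\right)} = - \frac{2}{128 + \left(3 + 14\right)} = - \frac{2}{128 + 17} = - \frac{2}{145}$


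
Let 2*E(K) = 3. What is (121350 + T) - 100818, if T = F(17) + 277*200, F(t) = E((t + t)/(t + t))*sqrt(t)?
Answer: 75932 + 3*sqrt(17)/2 ≈ 75938.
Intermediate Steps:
E(K) = 3/2 (E(K) = (1/2)*3 = 3/2)
F(t) = 3*sqrt(t)/2
T = 55400 + 3*sqrt(17)/2 (T = 3*sqrt(17)/2 + 277*200 = 3*sqrt(17)/2 + 55400 = 55400 + 3*sqrt(17)/2 ≈ 55406.)
(121350 + T) - 100818 = (121350 + (55400 + 3*sqrt(17)/2)) - 100818 = (176750 + 3*sqrt(17)/2) - 100818 = 75932 + 3*sqrt(17)/2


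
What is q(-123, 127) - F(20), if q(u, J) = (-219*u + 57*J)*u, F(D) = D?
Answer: -4203668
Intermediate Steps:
q(u, J) = u*(-219*u + 57*J)
q(-123, 127) - F(20) = 3*(-123)*(-73*(-123) + 19*127) - 1*20 = 3*(-123)*(8979 + 2413) - 20 = 3*(-123)*11392 - 20 = -4203648 - 20 = -4203668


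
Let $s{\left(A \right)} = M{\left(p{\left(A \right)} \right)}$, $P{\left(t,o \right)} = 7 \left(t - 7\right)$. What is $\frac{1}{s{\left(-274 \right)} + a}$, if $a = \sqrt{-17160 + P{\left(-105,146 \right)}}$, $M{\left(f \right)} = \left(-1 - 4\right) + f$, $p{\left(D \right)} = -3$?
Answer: $- \frac{1}{2251} - \frac{i \sqrt{4486}}{9004} \approx -0.00044425 - 0.0074387 i$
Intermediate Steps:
$P{\left(t,o \right)} = -49 + 7 t$ ($P{\left(t,o \right)} = 7 \left(-7 + t\right) = -49 + 7 t$)
$M{\left(f \right)} = -5 + f$
$a = 2 i \sqrt{4486}$ ($a = \sqrt{-17160 + \left(-49 + 7 \left(-105\right)\right)} = \sqrt{-17160 - 784} = \sqrt{-17944} = 2 i \sqrt{4486} \approx 133.96 i$)
$s{\left(A \right)} = -8$ ($s{\left(A \right)} = -5 - 3 = -8$)
$\frac{1}{s{\left(-274 \right)} + a} = \frac{1}{-8 + 2 i \sqrt{4486}}$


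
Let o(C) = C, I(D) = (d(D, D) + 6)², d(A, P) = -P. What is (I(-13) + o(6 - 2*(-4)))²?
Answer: 140625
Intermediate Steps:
I(D) = (6 - D)² (I(D) = (-D + 6)² = (6 - D)²)
(I(-13) + o(6 - 2*(-4)))² = ((-6 - 13)² + (6 - 2*(-4)))² = ((-19)² + (6 + 8))² = (361 + 14)² = 375² = 140625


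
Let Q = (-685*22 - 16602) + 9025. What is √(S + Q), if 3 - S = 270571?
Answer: 13*I*√1735 ≈ 541.49*I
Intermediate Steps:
S = -270568 (S = 3 - 1*270571 = 3 - 270571 = -270568)
Q = -22647 (Q = (-15070 - 16602) + 9025 = -31672 + 9025 = -22647)
√(S + Q) = √(-270568 - 22647) = √(-293215) = 13*I*√1735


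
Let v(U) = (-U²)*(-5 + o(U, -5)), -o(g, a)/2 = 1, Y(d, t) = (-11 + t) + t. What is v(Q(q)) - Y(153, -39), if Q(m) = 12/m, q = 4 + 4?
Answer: 419/4 ≈ 104.75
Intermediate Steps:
Y(d, t) = -11 + 2*t
q = 8
o(g, a) = -2 (o(g, a) = -2*1 = -2)
v(U) = 7*U² (v(U) = (-U²)*(-5 - 2) = -U²*(-7) = 7*U²)
v(Q(q)) - Y(153, -39) = 7*(12/8)² - (-11 + 2*(-39)) = 7*(12*(⅛))² - (-11 - 78) = 7*(3/2)² - 1*(-89) = 7*(9/4) + 89 = 63/4 + 89 = 419/4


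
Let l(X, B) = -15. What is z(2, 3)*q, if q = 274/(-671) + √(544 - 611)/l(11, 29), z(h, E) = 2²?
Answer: -1096/671 - 4*I*√67/15 ≈ -1.6334 - 2.1828*I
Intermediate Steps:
z(h, E) = 4
q = -274/671 - I*√67/15 (q = 274/(-671) + √(544 - 611)/(-15) = 274*(-1/671) + √(-67)*(-1/15) = -274/671 + (I*√67)*(-1/15) = -274/671 - I*√67/15 ≈ -0.40835 - 0.54569*I)
z(2, 3)*q = 4*(-274/671 - I*√67/15) = -1096/671 - 4*I*√67/15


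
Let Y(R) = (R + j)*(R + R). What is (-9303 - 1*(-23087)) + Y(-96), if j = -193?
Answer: 69272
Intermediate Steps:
Y(R) = 2*R*(-193 + R) (Y(R) = (R - 193)*(R + R) = (-193 + R)*(2*R) = 2*R*(-193 + R))
(-9303 - 1*(-23087)) + Y(-96) = (-9303 - 1*(-23087)) + 2*(-96)*(-193 - 96) = (-9303 + 23087) + 2*(-96)*(-289) = 13784 + 55488 = 69272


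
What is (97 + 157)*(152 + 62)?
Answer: 54356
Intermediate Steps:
(97 + 157)*(152 + 62) = 254*214 = 54356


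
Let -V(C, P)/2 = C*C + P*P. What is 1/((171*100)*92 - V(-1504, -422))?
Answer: 1/6453400 ≈ 1.5496e-7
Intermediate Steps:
V(C, P) = -2*C**2 - 2*P**2 (V(C, P) = -2*(C*C + P*P) = -2*(C**2 + P**2) = -2*C**2 - 2*P**2)
1/((171*100)*92 - V(-1504, -422)) = 1/((171*100)*92 - (-2*(-1504)**2 - 2*(-422)**2)) = 1/(17100*92 - (-2*2262016 - 2*178084)) = 1/(1573200 - (-4524032 - 356168)) = 1/(1573200 - 1*(-4880200)) = 1/(1573200 + 4880200) = 1/6453400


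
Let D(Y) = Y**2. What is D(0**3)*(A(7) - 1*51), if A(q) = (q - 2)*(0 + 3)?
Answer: 0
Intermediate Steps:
A(q) = -6 + 3*q (A(q) = (-2 + q)*3 = -6 + 3*q)
D(0**3)*(A(7) - 1*51) = (0**3)**2*((-6 + 3*7) - 1*51) = 0**2*((-6 + 21) - 51) = 0*(15 - 51) = 0*(-36) = 0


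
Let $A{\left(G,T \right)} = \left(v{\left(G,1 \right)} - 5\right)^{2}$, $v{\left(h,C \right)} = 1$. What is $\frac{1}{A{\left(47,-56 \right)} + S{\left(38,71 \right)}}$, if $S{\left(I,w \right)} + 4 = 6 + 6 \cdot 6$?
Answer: $\frac{1}{54} \approx 0.018519$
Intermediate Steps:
$S{\left(I,w \right)} = 38$ ($S{\left(I,w \right)} = -4 + \left(6 + 6 \cdot 6\right) = -4 + \left(6 + 36\right) = -4 + 42 = 38$)
$A{\left(G,T \right)} = 16$ ($A{\left(G,T \right)} = \left(1 - 5\right)^{2} = \left(-4\right)^{2} = 16$)
$\frac{1}{A{\left(47,-56 \right)} + S{\left(38,71 \right)}} = \frac{1}{16 + 38} = \frac{1}{54}$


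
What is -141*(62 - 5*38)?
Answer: 18048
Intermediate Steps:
-141*(62 - 5*38) = -141*(62 - 190) = -141*(-128) = 18048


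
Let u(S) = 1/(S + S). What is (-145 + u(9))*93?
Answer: -80879/6 ≈ -13480.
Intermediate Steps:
u(S) = 1/(2*S)
(-145 + u(9))*93 = (-145 + (½)/9)*93 = (-145 + (½)*(⅑))*93 = (-145 + 1/18)*93 = -2609/18*93 = -80879/6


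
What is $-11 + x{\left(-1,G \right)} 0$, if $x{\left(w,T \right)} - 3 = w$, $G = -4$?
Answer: $-11$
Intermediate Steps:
$x{\left(w,T \right)} = 3 + w$
$-11 + x{\left(-1,G \right)} 0 = -11 + \left(3 - 1\right) 0 = -11 + 2 \cdot 0 = -11 + 0 = -11$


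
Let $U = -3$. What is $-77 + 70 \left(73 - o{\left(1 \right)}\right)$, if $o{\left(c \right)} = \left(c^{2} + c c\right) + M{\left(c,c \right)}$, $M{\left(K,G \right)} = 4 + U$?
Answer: $4823$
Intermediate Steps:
$M{\left(K,G \right)} = 1$ ($M{\left(K,G \right)} = 4 - 3 = 1$)
$o{\left(c \right)} = 1 + 2 c^{2}$ ($o{\left(c \right)} = \left(c^{2} + c c\right) + 1 = \left(c^{2} + c^{2}\right) + 1 = 2 c^{2} + 1 = 1 + 2 c^{2}$)
$-77 + 70 \left(73 - o{\left(1 \right)}\right) = -77 + 70 \left(73 - \left(1 + 2 \cdot 1^{2}\right)\right) = -77 + 70 \left(73 - \left(1 + 2 \cdot 1\right)\right) = -77 + 70 \left(73 - \left(1 + 2\right)\right) = -77 + 70 \left(73 - 3\right) = -77 + 70 \cdot 70 = -77 + 4900 = 4823$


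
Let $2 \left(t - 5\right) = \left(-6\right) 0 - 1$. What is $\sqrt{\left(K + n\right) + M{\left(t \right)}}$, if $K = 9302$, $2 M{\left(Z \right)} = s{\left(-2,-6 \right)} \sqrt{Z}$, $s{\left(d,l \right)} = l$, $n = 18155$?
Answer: $\frac{\sqrt{109828 - 18 \sqrt{2}}}{2} \approx 165.68$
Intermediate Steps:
$t = \frac{9}{2}$ ($t = 5 + \frac{\left(-6\right) 0 - 1}{2} = 5 + \frac{0 - 1}{2} = 5 + \frac{1}{2} \left(-1\right) = 5 - \frac{1}{2} = \frac{9}{2} \approx 4.5$)
$M{\left(Z \right)} = - 3 \sqrt{Z}$ ($M{\left(Z \right)} = \frac{\left(-6\right) \sqrt{Z}}{2} = - 3 \sqrt{Z}$)
$\sqrt{\left(K + n\right) + M{\left(t \right)}} = \sqrt{\left(9302 + 18155\right) - 3 \sqrt{\frac{9}{2}}} = \sqrt{27457 - 3 \frac{3 \sqrt{2}}{2}} = \sqrt{27457 - \frac{9 \sqrt{2}}{2}}$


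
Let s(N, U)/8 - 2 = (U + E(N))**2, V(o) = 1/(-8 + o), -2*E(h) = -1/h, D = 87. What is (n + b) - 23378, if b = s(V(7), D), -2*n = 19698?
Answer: 26647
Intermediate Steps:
n = -9849 (n = -1/2*19698 = -9849)
E(h) = 1/(2*h) (E(h) = -(-1)/(2*h) = 1/(2*h))
s(N, U) = 16 + 8*(U + 1/(2*N))**2
b = 59874 (b = 16 + 2*(1 + 2*87/(-8 + 7))**2/(1/(-8 + 7))**2 = 16 + 2*(1 + 2*87/(-1))**2/(1/(-1))**2 = 16 + 2*(1 + 2*(-1)*87)**2/(-1)**2 = 16 + 2*1*(1 - 174)**2 = 16 + 2*1*(-173)**2 = 16 + 2*1*29929 = 16 + 59858 = 59874)
(n + b) - 23378 = (-9849 + 59874) - 23378 = 50025 - 23378 = 26647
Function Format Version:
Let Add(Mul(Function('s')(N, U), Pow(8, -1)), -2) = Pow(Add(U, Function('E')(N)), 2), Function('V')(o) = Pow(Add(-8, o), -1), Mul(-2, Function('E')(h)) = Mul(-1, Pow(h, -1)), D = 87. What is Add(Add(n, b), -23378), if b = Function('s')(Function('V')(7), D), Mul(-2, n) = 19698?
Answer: 26647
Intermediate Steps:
n = -9849 (n = Mul(Rational(-1, 2), 19698) = -9849)
Function('E')(h) = Mul(Rational(1, 2), Pow(h, -1)) (Function('E')(h) = Mul(Rational(-1, 2), Mul(-1, Pow(h, -1))) = Mul(Rational(1, 2), Pow(h, -1)))
Function('s')(N, U) = Add(16, Mul(8, Pow(Add(U, Mul(Rational(1, 2), Pow(N, -1))), 2)))
b = 59874 (b = Add(16, Mul(2, Pow(Pow(Add(-8, 7), -1), -2), Pow(Add(1, Mul(2, Pow(Add(-8, 7), -1), 87)), 2))) = Add(16, Mul(2, Pow(Pow(-1, -1), -2), Pow(Add(1, Mul(2, Pow(-1, -1), 87)), 2))) = Add(16, Mul(2, Pow(-1, -2), Pow(Add(1, Mul(2, -1, 87)), 2))) = Add(16, Mul(2, 1, Pow(Add(1, -174), 2))) = Add(16, Mul(2, 1, Pow(-173, 2))) = Add(16, Mul(2, 1, 29929)) = Add(16, 59858) = 59874)
Add(Add(n, b), -23378) = Add(Add(-9849, 59874), -23378) = Add(50025, -23378) = 26647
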